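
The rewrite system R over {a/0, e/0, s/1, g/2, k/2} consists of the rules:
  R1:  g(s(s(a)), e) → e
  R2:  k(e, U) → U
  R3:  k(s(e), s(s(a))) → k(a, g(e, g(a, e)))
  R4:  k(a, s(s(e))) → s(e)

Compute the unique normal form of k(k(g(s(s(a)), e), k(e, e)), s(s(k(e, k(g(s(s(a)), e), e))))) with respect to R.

1. k(k(g(s(s(a)), e), k(e, e)), s(s(k(e, k(g(s(s(a)), e), e)))))  →  k(k(e, k(e, e)), s(s(k(e, k(g(s(s(a)), e), e)))))   [R1 at 1.1]
2. k(k(e, k(e, e)), s(s(k(e, k(g(s(s(a)), e), e)))))  →  k(k(e, e), s(s(k(e, k(g(s(s(a)), e), e)))))   [R2 at 1]
3. k(k(e, e), s(s(k(e, k(g(s(s(a)), e), e)))))  →  k(e, s(s(k(e, k(g(s(s(a)), e), e)))))   [R2 at 1]
4. k(e, s(s(k(e, k(g(s(s(a)), e), e)))))  →  s(s(k(e, k(g(s(s(a)), e), e))))   [R2 at ε]
5. s(s(k(e, k(g(s(s(a)), e), e))))  →  s(s(k(g(s(s(a)), e), e)))   [R2 at 1.1]
6. s(s(k(g(s(s(a)), e), e)))  →  s(s(k(e, e)))   [R1 at 1.1.1]
7. s(s(k(e, e)))  →  s(s(e))   [R2 at 1.1]

s(s(e))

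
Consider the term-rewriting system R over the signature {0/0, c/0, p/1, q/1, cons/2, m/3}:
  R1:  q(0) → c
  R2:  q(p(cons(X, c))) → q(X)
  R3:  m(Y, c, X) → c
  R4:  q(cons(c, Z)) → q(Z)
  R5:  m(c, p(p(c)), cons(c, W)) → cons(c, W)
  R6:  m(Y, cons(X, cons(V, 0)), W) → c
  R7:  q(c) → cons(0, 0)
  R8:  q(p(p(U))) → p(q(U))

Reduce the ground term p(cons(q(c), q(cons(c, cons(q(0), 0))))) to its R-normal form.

1. p(cons(q(c), q(cons(c, cons(q(0), 0)))))  →  p(cons(cons(0, 0), q(cons(c, cons(q(0), 0)))))   [R7 at 1.1]
2. p(cons(cons(0, 0), q(cons(c, cons(q(0), 0)))))  →  p(cons(cons(0, 0), q(cons(q(0), 0))))   [R4 at 1.2]
3. p(cons(cons(0, 0), q(cons(q(0), 0))))  →  p(cons(cons(0, 0), q(cons(c, 0))))   [R1 at 1.2.1.1]
4. p(cons(cons(0, 0), q(cons(c, 0))))  →  p(cons(cons(0, 0), q(0)))   [R4 at 1.2]
5. p(cons(cons(0, 0), q(0)))  →  p(cons(cons(0, 0), c))   [R1 at 1.2]

p(cons(cons(0, 0), c))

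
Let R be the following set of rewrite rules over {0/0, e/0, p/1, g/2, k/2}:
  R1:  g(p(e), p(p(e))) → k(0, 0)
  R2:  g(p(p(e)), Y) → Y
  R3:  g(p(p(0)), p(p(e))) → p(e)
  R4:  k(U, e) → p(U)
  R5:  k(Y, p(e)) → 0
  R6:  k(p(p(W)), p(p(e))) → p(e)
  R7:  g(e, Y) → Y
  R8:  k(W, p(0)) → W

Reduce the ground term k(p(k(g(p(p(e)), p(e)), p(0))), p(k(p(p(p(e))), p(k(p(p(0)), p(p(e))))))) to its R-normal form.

1. k(p(k(g(p(p(e)), p(e)), p(0))), p(k(p(p(p(e))), p(k(p(p(0)), p(p(e)))))))  →  k(p(g(p(p(e)), p(e))), p(k(p(p(p(e))), p(k(p(p(0)), p(p(e)))))))   [R8 at 1.1]
2. k(p(g(p(p(e)), p(e))), p(k(p(p(p(e))), p(k(p(p(0)), p(p(e)))))))  →  k(p(p(e)), p(k(p(p(p(e))), p(k(p(p(0)), p(p(e)))))))   [R2 at 1.1]
3. k(p(p(e)), p(k(p(p(p(e))), p(k(p(p(0)), p(p(e)))))))  →  k(p(p(e)), p(k(p(p(p(e))), p(p(e)))))   [R6 at 2.1.2.1]
4. k(p(p(e)), p(k(p(p(p(e))), p(p(e)))))  →  k(p(p(e)), p(p(e)))   [R6 at 2.1]
5. k(p(p(e)), p(p(e)))  →  p(e)   [R6 at ε]

p(e)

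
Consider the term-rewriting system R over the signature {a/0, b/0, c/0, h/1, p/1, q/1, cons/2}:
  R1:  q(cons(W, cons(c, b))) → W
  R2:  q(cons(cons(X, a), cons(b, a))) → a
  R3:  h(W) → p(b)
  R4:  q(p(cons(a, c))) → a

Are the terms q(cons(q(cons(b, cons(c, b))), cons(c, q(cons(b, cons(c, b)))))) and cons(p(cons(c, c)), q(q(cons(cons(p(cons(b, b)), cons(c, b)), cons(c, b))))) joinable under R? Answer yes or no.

no — NF(t₁) = b, NF(t₂) = cons(p(cons(c, c)), p(cons(b, b)))

Reduce t₁ = q(cons(q(cons(b, cons(c, b))), cons(c, q(cons(b, cons(c, b)))))):
1. q(cons(q(cons(b, cons(c, b))), cons(c, q(cons(b, cons(c, b))))))  →  q(cons(b, cons(c, q(cons(b, cons(c, b))))))   [R1 at 1.1]
2. q(cons(b, cons(c, q(cons(b, cons(c, b))))))  →  q(cons(b, cons(c, b)))   [R1 at 1.2.2]
3. q(cons(b, cons(c, b)))  →  b   [R1 at ε]

Reduce t₂ = cons(p(cons(c, c)), q(q(cons(cons(p(cons(b, b)), cons(c, b)), cons(c, b))))):
1. cons(p(cons(c, c)), q(q(cons(cons(p(cons(b, b)), cons(c, b)), cons(c, b)))))  →  cons(p(cons(c, c)), q(cons(p(cons(b, b)), cons(c, b))))   [R1 at 2.1]
2. cons(p(cons(c, c)), q(cons(p(cons(b, b)), cons(c, b))))  →  cons(p(cons(c, c)), p(cons(b, b)))   [R1 at 2]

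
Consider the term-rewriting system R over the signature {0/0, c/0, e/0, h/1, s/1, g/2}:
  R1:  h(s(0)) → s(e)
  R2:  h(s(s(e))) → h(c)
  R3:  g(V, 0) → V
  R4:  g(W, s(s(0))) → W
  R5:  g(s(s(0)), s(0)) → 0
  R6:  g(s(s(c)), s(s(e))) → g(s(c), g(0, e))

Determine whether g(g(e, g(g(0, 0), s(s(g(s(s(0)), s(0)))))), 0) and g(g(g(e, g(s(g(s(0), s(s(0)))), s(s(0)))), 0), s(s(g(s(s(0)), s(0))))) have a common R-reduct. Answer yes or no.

Reduce t₁ = g(g(e, g(g(0, 0), s(s(g(s(s(0)), s(0)))))), 0):
1. g(g(e, g(g(0, 0), s(s(g(s(s(0)), s(0)))))), 0)  →  g(e, g(g(0, 0), s(s(g(s(s(0)), s(0))))))   [R3 at ε]
2. g(e, g(g(0, 0), s(s(g(s(s(0)), s(0))))))  →  g(e, g(0, s(s(g(s(s(0)), s(0))))))   [R3 at 2.1]
3. g(e, g(0, s(s(g(s(s(0)), s(0))))))  →  g(e, g(0, s(s(0))))   [R5 at 2.2.1.1]
4. g(e, g(0, s(s(0))))  →  g(e, 0)   [R4 at 2]
5. g(e, 0)  →  e   [R3 at ε]

Reduce t₂ = g(g(g(e, g(s(g(s(0), s(s(0)))), s(s(0)))), 0), s(s(g(s(s(0)), s(0))))):
1. g(g(g(e, g(s(g(s(0), s(s(0)))), s(s(0)))), 0), s(s(g(s(s(0)), s(0)))))  →  g(g(e, g(s(g(s(0), s(s(0)))), s(s(0)))), s(s(g(s(s(0)), s(0)))))   [R3 at 1]
2. g(g(e, g(s(g(s(0), s(s(0)))), s(s(0)))), s(s(g(s(s(0)), s(0)))))  →  g(g(e, s(g(s(0), s(s(0))))), s(s(g(s(s(0)), s(0)))))   [R4 at 1.2]
3. g(g(e, s(g(s(0), s(s(0))))), s(s(g(s(s(0)), s(0)))))  →  g(g(e, s(s(0))), s(s(g(s(s(0)), s(0)))))   [R4 at 1.2.1]
4. g(g(e, s(s(0))), s(s(g(s(s(0)), s(0)))))  →  g(e, s(s(g(s(s(0)), s(0)))))   [R4 at 1]
5. g(e, s(s(g(s(s(0)), s(0)))))  →  g(e, s(s(0)))   [R5 at 2.1.1]
6. g(e, s(s(0)))  →  e   [R4 at ε]

yes — NF(t₁) = e, NF(t₂) = e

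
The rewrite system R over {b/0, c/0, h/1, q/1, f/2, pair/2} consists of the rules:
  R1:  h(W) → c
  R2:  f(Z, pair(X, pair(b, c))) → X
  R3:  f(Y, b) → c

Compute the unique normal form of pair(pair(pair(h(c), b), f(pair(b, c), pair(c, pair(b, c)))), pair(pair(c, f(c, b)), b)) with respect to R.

pair(pair(pair(c, b), c), pair(pair(c, c), b))

1. pair(pair(pair(h(c), b), f(pair(b, c), pair(c, pair(b, c)))), pair(pair(c, f(c, b)), b))  →  pair(pair(pair(c, b), f(pair(b, c), pair(c, pair(b, c)))), pair(pair(c, f(c, b)), b))   [R1 at 1.1.1]
2. pair(pair(pair(c, b), f(pair(b, c), pair(c, pair(b, c)))), pair(pair(c, f(c, b)), b))  →  pair(pair(pair(c, b), c), pair(pair(c, f(c, b)), b))   [R2 at 1.2]
3. pair(pair(pair(c, b), c), pair(pair(c, f(c, b)), b))  →  pair(pair(pair(c, b), c), pair(pair(c, c), b))   [R3 at 2.1.2]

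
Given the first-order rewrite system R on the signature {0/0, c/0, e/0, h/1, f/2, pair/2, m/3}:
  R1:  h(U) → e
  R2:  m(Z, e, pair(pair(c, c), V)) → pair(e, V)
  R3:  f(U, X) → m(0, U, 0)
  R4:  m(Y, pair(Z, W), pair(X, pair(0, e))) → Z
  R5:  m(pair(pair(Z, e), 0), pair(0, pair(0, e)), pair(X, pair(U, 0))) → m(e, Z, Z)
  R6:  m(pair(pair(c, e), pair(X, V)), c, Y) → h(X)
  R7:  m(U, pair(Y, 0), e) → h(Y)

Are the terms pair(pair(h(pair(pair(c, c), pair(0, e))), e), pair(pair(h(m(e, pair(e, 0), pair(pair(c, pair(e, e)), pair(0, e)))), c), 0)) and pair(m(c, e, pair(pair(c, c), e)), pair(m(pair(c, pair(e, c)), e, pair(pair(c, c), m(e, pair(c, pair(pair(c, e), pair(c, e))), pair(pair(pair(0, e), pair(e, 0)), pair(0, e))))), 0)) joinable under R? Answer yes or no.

Reduce t₁ = pair(pair(h(pair(pair(c, c), pair(0, e))), e), pair(pair(h(m(e, pair(e, 0), pair(pair(c, pair(e, e)), pair(0, e)))), c), 0)):
1. pair(pair(h(pair(pair(c, c), pair(0, e))), e), pair(pair(h(m(e, pair(e, 0), pair(pair(c, pair(e, e)), pair(0, e)))), c), 0))  →  pair(pair(e, e), pair(pair(h(m(e, pair(e, 0), pair(pair(c, pair(e, e)), pair(0, e)))), c), 0))   [R1 at 1.1]
2. pair(pair(e, e), pair(pair(h(m(e, pair(e, 0), pair(pair(c, pair(e, e)), pair(0, e)))), c), 0))  →  pair(pair(e, e), pair(pair(e, c), 0))   [R1 at 2.1.1]

Reduce t₂ = pair(m(c, e, pair(pair(c, c), e)), pair(m(pair(c, pair(e, c)), e, pair(pair(c, c), m(e, pair(c, pair(pair(c, e), pair(c, e))), pair(pair(pair(0, e), pair(e, 0)), pair(0, e))))), 0)):
1. pair(m(c, e, pair(pair(c, c), e)), pair(m(pair(c, pair(e, c)), e, pair(pair(c, c), m(e, pair(c, pair(pair(c, e), pair(c, e))), pair(pair(pair(0, e), pair(e, 0)), pair(0, e))))), 0))  →  pair(pair(e, e), pair(m(pair(c, pair(e, c)), e, pair(pair(c, c), m(e, pair(c, pair(pair(c, e), pair(c, e))), pair(pair(pair(0, e), pair(e, 0)), pair(0, e))))), 0))   [R2 at 1]
2. pair(pair(e, e), pair(m(pair(c, pair(e, c)), e, pair(pair(c, c), m(e, pair(c, pair(pair(c, e), pair(c, e))), pair(pair(pair(0, e), pair(e, 0)), pair(0, e))))), 0))  →  pair(pair(e, e), pair(pair(e, m(e, pair(c, pair(pair(c, e), pair(c, e))), pair(pair(pair(0, e), pair(e, 0)), pair(0, e)))), 0))   [R2 at 2.1]
3. pair(pair(e, e), pair(pair(e, m(e, pair(c, pair(pair(c, e), pair(c, e))), pair(pair(pair(0, e), pair(e, 0)), pair(0, e)))), 0))  →  pair(pair(e, e), pair(pair(e, c), 0))   [R4 at 2.1.2]

yes — NF(t₁) = pair(pair(e, e), pair(pair(e, c), 0)), NF(t₂) = pair(pair(e, e), pair(pair(e, c), 0))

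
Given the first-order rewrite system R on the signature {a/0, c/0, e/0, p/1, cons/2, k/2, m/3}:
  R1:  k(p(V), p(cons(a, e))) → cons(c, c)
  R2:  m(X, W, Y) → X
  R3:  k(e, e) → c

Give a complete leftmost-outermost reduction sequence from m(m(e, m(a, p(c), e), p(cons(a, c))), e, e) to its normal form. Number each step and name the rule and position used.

1. m(m(e, m(a, p(c), e), p(cons(a, c))), e, e)  →  m(e, m(a, p(c), e), p(cons(a, c)))   [R2 at ε]
2. m(e, m(a, p(c), e), p(cons(a, c)))  →  e   [R2 at ε]

e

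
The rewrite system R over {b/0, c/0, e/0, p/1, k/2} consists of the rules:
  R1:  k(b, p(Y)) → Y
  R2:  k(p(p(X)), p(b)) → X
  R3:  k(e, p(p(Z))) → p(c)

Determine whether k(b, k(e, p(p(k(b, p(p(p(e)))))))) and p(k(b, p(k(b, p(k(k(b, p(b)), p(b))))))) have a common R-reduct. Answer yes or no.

Reduce t₁ = k(b, k(e, p(p(k(b, p(p(p(e)))))))):
1. k(b, k(e, p(p(k(b, p(p(p(e))))))))  →  k(b, p(c))   [R3 at 2]
2. k(b, p(c))  →  c   [R1 at ε]

Reduce t₂ = p(k(b, p(k(b, p(k(k(b, p(b)), p(b))))))):
1. p(k(b, p(k(b, p(k(k(b, p(b)), p(b)))))))  →  p(k(b, p(k(k(b, p(b)), p(b)))))   [R1 at 1]
2. p(k(b, p(k(k(b, p(b)), p(b)))))  →  p(k(k(b, p(b)), p(b)))   [R1 at 1]
3. p(k(k(b, p(b)), p(b)))  →  p(k(b, p(b)))   [R1 at 1.1]
4. p(k(b, p(b)))  →  p(b)   [R1 at 1]

no — NF(t₁) = c, NF(t₂) = p(b)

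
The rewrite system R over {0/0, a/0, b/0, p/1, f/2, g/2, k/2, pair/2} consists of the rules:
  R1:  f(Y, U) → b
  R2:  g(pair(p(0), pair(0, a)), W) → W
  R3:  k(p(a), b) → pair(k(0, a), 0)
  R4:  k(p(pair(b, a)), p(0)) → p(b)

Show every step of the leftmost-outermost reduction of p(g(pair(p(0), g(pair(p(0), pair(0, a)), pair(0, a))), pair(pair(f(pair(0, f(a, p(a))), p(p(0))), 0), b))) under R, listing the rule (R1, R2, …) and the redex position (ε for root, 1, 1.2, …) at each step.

1. p(g(pair(p(0), g(pair(p(0), pair(0, a)), pair(0, a))), pair(pair(f(pair(0, f(a, p(a))), p(p(0))), 0), b)))  →  p(g(pair(p(0), pair(0, a)), pair(pair(f(pair(0, f(a, p(a))), p(p(0))), 0), b)))   [R2 at 1.1.2]
2. p(g(pair(p(0), pair(0, a)), pair(pair(f(pair(0, f(a, p(a))), p(p(0))), 0), b)))  →  p(pair(pair(f(pair(0, f(a, p(a))), p(p(0))), 0), b))   [R2 at 1]
3. p(pair(pair(f(pair(0, f(a, p(a))), p(p(0))), 0), b))  →  p(pair(pair(b, 0), b))   [R1 at 1.1.1]

p(pair(pair(b, 0), b))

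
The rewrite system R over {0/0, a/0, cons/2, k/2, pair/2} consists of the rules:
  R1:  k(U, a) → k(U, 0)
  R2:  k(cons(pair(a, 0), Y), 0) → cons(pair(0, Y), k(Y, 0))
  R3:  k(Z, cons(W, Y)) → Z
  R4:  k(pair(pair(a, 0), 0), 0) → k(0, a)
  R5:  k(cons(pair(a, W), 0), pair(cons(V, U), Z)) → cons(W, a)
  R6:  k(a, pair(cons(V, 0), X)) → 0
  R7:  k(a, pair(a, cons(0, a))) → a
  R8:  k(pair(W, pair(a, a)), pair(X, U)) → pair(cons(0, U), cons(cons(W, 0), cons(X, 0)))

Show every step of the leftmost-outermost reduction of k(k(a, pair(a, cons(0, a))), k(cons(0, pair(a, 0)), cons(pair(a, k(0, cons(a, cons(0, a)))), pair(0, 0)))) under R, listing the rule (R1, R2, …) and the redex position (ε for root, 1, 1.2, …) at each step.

1. k(k(a, pair(a, cons(0, a))), k(cons(0, pair(a, 0)), cons(pair(a, k(0, cons(a, cons(0, a)))), pair(0, 0))))  →  k(a, k(cons(0, pair(a, 0)), cons(pair(a, k(0, cons(a, cons(0, a)))), pair(0, 0))))   [R7 at 1]
2. k(a, k(cons(0, pair(a, 0)), cons(pair(a, k(0, cons(a, cons(0, a)))), pair(0, 0))))  →  k(a, cons(0, pair(a, 0)))   [R3 at 2]
3. k(a, cons(0, pair(a, 0)))  →  a   [R3 at ε]

a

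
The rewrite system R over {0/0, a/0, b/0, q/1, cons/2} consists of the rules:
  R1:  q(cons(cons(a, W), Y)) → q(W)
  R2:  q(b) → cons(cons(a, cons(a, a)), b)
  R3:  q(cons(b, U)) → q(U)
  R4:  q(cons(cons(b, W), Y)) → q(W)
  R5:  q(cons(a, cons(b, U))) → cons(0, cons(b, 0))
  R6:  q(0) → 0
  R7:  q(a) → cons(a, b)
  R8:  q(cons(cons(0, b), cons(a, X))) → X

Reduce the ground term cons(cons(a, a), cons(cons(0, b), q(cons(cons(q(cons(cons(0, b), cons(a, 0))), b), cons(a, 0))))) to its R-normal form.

1. cons(cons(a, a), cons(cons(0, b), q(cons(cons(q(cons(cons(0, b), cons(a, 0))), b), cons(a, 0)))))  →  cons(cons(a, a), cons(cons(0, b), q(cons(cons(0, b), cons(a, 0)))))   [R8 at 2.2.1.1.1]
2. cons(cons(a, a), cons(cons(0, b), q(cons(cons(0, b), cons(a, 0)))))  →  cons(cons(a, a), cons(cons(0, b), 0))   [R8 at 2.2]

cons(cons(a, a), cons(cons(0, b), 0))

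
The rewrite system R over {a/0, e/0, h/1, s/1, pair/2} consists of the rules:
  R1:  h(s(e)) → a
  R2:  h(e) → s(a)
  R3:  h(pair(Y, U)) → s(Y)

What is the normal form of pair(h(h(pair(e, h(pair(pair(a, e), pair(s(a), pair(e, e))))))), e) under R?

pair(a, e)

1. pair(h(h(pair(e, h(pair(pair(a, e), pair(s(a), pair(e, e))))))), e)  →  pair(h(s(e)), e)   [R3 at 1.1]
2. pair(h(s(e)), e)  →  pair(a, e)   [R1 at 1]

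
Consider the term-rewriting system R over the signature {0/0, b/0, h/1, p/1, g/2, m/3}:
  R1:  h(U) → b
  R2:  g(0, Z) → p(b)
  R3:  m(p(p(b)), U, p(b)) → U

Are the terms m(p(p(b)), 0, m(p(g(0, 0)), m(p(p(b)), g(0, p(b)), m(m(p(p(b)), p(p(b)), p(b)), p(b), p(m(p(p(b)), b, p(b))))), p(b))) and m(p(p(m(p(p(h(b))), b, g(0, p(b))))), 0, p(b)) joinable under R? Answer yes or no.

yes — NF(t₁) = 0, NF(t₂) = 0

Reduce t₁ = m(p(p(b)), 0, m(p(g(0, 0)), m(p(p(b)), g(0, p(b)), m(m(p(p(b)), p(p(b)), p(b)), p(b), p(m(p(p(b)), b, p(b))))), p(b))):
1. m(p(p(b)), 0, m(p(g(0, 0)), m(p(p(b)), g(0, p(b)), m(m(p(p(b)), p(p(b)), p(b)), p(b), p(m(p(p(b)), b, p(b))))), p(b)))  →  m(p(p(b)), 0, m(p(p(b)), m(p(p(b)), g(0, p(b)), m(m(p(p(b)), p(p(b)), p(b)), p(b), p(m(p(p(b)), b, p(b))))), p(b)))   [R2 at 3.1.1]
2. m(p(p(b)), 0, m(p(p(b)), m(p(p(b)), g(0, p(b)), m(m(p(p(b)), p(p(b)), p(b)), p(b), p(m(p(p(b)), b, p(b))))), p(b)))  →  m(p(p(b)), 0, m(p(p(b)), g(0, p(b)), m(m(p(p(b)), p(p(b)), p(b)), p(b), p(m(p(p(b)), b, p(b))))))   [R3 at 3]
3. m(p(p(b)), 0, m(p(p(b)), g(0, p(b)), m(m(p(p(b)), p(p(b)), p(b)), p(b), p(m(p(p(b)), b, p(b))))))  →  m(p(p(b)), 0, m(p(p(b)), p(b), m(m(p(p(b)), p(p(b)), p(b)), p(b), p(m(p(p(b)), b, p(b))))))   [R2 at 3.2]
4. m(p(p(b)), 0, m(p(p(b)), p(b), m(m(p(p(b)), p(p(b)), p(b)), p(b), p(m(p(p(b)), b, p(b))))))  →  m(p(p(b)), 0, m(p(p(b)), p(b), m(p(p(b)), p(b), p(m(p(p(b)), b, p(b))))))   [R3 at 3.3.1]
5. m(p(p(b)), 0, m(p(p(b)), p(b), m(p(p(b)), p(b), p(m(p(p(b)), b, p(b))))))  →  m(p(p(b)), 0, m(p(p(b)), p(b), m(p(p(b)), p(b), p(b))))   [R3 at 3.3.3.1]
6. m(p(p(b)), 0, m(p(p(b)), p(b), m(p(p(b)), p(b), p(b))))  →  m(p(p(b)), 0, m(p(p(b)), p(b), p(b)))   [R3 at 3.3]
7. m(p(p(b)), 0, m(p(p(b)), p(b), p(b)))  →  m(p(p(b)), 0, p(b))   [R3 at 3]
8. m(p(p(b)), 0, p(b))  →  0   [R3 at ε]

Reduce t₂ = m(p(p(m(p(p(h(b))), b, g(0, p(b))))), 0, p(b)):
1. m(p(p(m(p(p(h(b))), b, g(0, p(b))))), 0, p(b))  →  m(p(p(m(p(p(b)), b, g(0, p(b))))), 0, p(b))   [R1 at 1.1.1.1.1.1]
2. m(p(p(m(p(p(b)), b, g(0, p(b))))), 0, p(b))  →  m(p(p(m(p(p(b)), b, p(b)))), 0, p(b))   [R2 at 1.1.1.3]
3. m(p(p(m(p(p(b)), b, p(b)))), 0, p(b))  →  m(p(p(b)), 0, p(b))   [R3 at 1.1.1]
4. m(p(p(b)), 0, p(b))  →  0   [R3 at ε]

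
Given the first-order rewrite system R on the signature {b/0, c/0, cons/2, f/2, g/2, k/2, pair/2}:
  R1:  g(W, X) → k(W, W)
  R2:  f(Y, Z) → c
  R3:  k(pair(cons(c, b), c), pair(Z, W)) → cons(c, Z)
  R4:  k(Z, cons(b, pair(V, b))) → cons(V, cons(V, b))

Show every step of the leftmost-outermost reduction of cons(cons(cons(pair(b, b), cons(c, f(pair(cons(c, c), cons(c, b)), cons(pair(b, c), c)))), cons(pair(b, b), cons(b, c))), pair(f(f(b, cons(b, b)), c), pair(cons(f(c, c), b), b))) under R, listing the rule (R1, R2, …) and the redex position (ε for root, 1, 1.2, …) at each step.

cons(cons(cons(pair(b, b), cons(c, c)), cons(pair(b, b), cons(b, c))), pair(c, pair(cons(c, b), b)))

1. cons(cons(cons(pair(b, b), cons(c, f(pair(cons(c, c), cons(c, b)), cons(pair(b, c), c)))), cons(pair(b, b), cons(b, c))), pair(f(f(b, cons(b, b)), c), pair(cons(f(c, c), b), b)))  →  cons(cons(cons(pair(b, b), cons(c, c)), cons(pair(b, b), cons(b, c))), pair(f(f(b, cons(b, b)), c), pair(cons(f(c, c), b), b)))   [R2 at 1.1.2.2]
2. cons(cons(cons(pair(b, b), cons(c, c)), cons(pair(b, b), cons(b, c))), pair(f(f(b, cons(b, b)), c), pair(cons(f(c, c), b), b)))  →  cons(cons(cons(pair(b, b), cons(c, c)), cons(pair(b, b), cons(b, c))), pair(c, pair(cons(f(c, c), b), b)))   [R2 at 2.1]
3. cons(cons(cons(pair(b, b), cons(c, c)), cons(pair(b, b), cons(b, c))), pair(c, pair(cons(f(c, c), b), b)))  →  cons(cons(cons(pair(b, b), cons(c, c)), cons(pair(b, b), cons(b, c))), pair(c, pair(cons(c, b), b)))   [R2 at 2.2.1.1]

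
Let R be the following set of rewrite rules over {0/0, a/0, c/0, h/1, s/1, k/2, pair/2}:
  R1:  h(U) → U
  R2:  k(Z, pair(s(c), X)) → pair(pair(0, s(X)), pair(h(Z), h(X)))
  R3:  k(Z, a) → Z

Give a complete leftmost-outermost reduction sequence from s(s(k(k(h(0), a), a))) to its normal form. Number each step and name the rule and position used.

1. s(s(k(k(h(0), a), a)))  →  s(s(k(h(0), a)))   [R3 at 1.1]
2. s(s(k(h(0), a)))  →  s(s(h(0)))   [R3 at 1.1]
3. s(s(h(0)))  →  s(s(0))   [R1 at 1.1]

s(s(0))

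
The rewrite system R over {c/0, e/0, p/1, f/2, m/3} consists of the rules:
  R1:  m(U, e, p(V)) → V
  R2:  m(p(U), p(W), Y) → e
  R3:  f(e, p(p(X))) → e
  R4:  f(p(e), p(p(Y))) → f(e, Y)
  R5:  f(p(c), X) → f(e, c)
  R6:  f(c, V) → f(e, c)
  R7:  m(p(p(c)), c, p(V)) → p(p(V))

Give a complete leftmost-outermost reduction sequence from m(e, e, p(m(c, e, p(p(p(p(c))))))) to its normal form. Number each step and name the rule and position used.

1. m(e, e, p(m(c, e, p(p(p(p(c)))))))  →  m(c, e, p(p(p(p(c)))))   [R1 at ε]
2. m(c, e, p(p(p(p(c)))))  →  p(p(p(c)))   [R1 at ε]

p(p(p(c)))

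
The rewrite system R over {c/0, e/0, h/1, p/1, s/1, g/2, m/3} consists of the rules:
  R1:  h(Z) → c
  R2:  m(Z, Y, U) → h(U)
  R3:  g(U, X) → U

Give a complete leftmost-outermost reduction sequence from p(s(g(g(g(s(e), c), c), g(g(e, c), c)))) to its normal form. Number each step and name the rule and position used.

p(s(s(e)))

1. p(s(g(g(g(s(e), c), c), g(g(e, c), c))))  →  p(s(g(g(s(e), c), c)))   [R3 at 1.1]
2. p(s(g(g(s(e), c), c)))  →  p(s(g(s(e), c)))   [R3 at 1.1]
3. p(s(g(s(e), c)))  →  p(s(s(e)))   [R3 at 1.1]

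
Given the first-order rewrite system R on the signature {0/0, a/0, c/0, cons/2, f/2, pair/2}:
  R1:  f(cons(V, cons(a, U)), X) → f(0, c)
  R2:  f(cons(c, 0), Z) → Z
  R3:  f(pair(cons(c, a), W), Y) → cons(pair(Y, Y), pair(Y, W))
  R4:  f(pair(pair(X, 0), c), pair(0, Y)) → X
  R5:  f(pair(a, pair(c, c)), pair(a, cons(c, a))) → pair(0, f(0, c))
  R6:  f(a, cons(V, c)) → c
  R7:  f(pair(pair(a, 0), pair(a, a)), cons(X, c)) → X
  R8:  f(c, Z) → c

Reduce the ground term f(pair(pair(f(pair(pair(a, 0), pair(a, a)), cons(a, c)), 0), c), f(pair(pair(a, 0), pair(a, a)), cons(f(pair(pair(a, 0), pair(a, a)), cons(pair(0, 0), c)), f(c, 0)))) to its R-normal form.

1. f(pair(pair(f(pair(pair(a, 0), pair(a, a)), cons(a, c)), 0), c), f(pair(pair(a, 0), pair(a, a)), cons(f(pair(pair(a, 0), pair(a, a)), cons(pair(0, 0), c)), f(c, 0))))  →  f(pair(pair(a, 0), c), f(pair(pair(a, 0), pair(a, a)), cons(f(pair(pair(a, 0), pair(a, a)), cons(pair(0, 0), c)), f(c, 0))))   [R7 at 1.1.1]
2. f(pair(pair(a, 0), c), f(pair(pair(a, 0), pair(a, a)), cons(f(pair(pair(a, 0), pair(a, a)), cons(pair(0, 0), c)), f(c, 0))))  →  f(pair(pair(a, 0), c), f(pair(pair(a, 0), pair(a, a)), cons(pair(0, 0), f(c, 0))))   [R7 at 2.2.1]
3. f(pair(pair(a, 0), c), f(pair(pair(a, 0), pair(a, a)), cons(pair(0, 0), f(c, 0))))  →  f(pair(pair(a, 0), c), f(pair(pair(a, 0), pair(a, a)), cons(pair(0, 0), c)))   [R8 at 2.2.2]
4. f(pair(pair(a, 0), c), f(pair(pair(a, 0), pair(a, a)), cons(pair(0, 0), c)))  →  f(pair(pair(a, 0), c), pair(0, 0))   [R7 at 2]
5. f(pair(pair(a, 0), c), pair(0, 0))  →  a   [R4 at ε]

a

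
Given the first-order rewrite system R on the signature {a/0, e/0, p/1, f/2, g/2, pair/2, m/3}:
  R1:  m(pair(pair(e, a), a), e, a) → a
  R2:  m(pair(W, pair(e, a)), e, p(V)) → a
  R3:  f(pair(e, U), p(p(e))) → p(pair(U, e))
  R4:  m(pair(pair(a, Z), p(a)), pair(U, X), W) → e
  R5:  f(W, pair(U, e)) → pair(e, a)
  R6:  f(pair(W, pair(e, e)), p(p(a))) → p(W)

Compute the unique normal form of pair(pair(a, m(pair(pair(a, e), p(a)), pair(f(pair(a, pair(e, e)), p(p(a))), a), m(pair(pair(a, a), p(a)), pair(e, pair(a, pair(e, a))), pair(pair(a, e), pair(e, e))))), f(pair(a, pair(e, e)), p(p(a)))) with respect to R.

pair(pair(a, e), p(a))

1. pair(pair(a, m(pair(pair(a, e), p(a)), pair(f(pair(a, pair(e, e)), p(p(a))), a), m(pair(pair(a, a), p(a)), pair(e, pair(a, pair(e, a))), pair(pair(a, e), pair(e, e))))), f(pair(a, pair(e, e)), p(p(a))))  →  pair(pair(a, e), f(pair(a, pair(e, e)), p(p(a))))   [R4 at 1.2]
2. pair(pair(a, e), f(pair(a, pair(e, e)), p(p(a))))  →  pair(pair(a, e), p(a))   [R6 at 2]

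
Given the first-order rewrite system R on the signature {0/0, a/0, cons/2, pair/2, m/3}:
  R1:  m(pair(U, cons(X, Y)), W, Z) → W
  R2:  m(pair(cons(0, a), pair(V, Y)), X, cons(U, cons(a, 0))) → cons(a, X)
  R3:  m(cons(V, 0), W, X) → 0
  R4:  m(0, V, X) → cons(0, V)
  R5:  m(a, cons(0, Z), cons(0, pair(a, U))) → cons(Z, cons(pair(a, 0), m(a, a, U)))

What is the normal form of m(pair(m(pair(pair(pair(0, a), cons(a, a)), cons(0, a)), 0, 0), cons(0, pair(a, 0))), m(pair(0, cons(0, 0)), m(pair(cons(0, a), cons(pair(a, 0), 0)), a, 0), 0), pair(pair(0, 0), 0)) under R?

a

1. m(pair(m(pair(pair(pair(0, a), cons(a, a)), cons(0, a)), 0, 0), cons(0, pair(a, 0))), m(pair(0, cons(0, 0)), m(pair(cons(0, a), cons(pair(a, 0), 0)), a, 0), 0), pair(pair(0, 0), 0))  →  m(pair(0, cons(0, 0)), m(pair(cons(0, a), cons(pair(a, 0), 0)), a, 0), 0)   [R1 at ε]
2. m(pair(0, cons(0, 0)), m(pair(cons(0, a), cons(pair(a, 0), 0)), a, 0), 0)  →  m(pair(cons(0, a), cons(pair(a, 0), 0)), a, 0)   [R1 at ε]
3. m(pair(cons(0, a), cons(pair(a, 0), 0)), a, 0)  →  a   [R1 at ε]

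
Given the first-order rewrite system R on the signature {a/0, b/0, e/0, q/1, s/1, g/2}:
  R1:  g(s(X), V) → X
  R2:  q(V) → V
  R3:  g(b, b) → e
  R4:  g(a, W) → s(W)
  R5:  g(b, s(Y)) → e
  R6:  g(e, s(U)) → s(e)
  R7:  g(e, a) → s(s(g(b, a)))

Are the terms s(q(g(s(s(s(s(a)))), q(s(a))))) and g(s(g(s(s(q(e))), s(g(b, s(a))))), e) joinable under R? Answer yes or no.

Reduce t₁ = s(q(g(s(s(s(s(a)))), q(s(a))))):
1. s(q(g(s(s(s(s(a)))), q(s(a)))))  →  s(g(s(s(s(s(a)))), q(s(a))))   [R2 at 1]
2. s(g(s(s(s(s(a)))), q(s(a))))  →  s(s(s(s(a))))   [R1 at 1]

Reduce t₂ = g(s(g(s(s(q(e))), s(g(b, s(a))))), e):
1. g(s(g(s(s(q(e))), s(g(b, s(a))))), e)  →  g(s(s(q(e))), s(g(b, s(a))))   [R1 at ε]
2. g(s(s(q(e))), s(g(b, s(a))))  →  s(q(e))   [R1 at ε]
3. s(q(e))  →  s(e)   [R2 at 1]

no — NF(t₁) = s(s(s(s(a)))), NF(t₂) = s(e)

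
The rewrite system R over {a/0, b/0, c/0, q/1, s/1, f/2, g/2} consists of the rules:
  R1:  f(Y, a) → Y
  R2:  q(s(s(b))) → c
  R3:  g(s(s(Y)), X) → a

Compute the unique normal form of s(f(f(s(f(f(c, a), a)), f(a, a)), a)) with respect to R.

1. s(f(f(s(f(f(c, a), a)), f(a, a)), a))  →  s(f(s(f(f(c, a), a)), f(a, a)))   [R1 at 1]
2. s(f(s(f(f(c, a), a)), f(a, a)))  →  s(f(s(f(c, a)), f(a, a)))   [R1 at 1.1.1]
3. s(f(s(f(c, a)), f(a, a)))  →  s(f(s(c), f(a, a)))   [R1 at 1.1.1]
4. s(f(s(c), f(a, a)))  →  s(f(s(c), a))   [R1 at 1.2]
5. s(f(s(c), a))  →  s(s(c))   [R1 at 1]

s(s(c))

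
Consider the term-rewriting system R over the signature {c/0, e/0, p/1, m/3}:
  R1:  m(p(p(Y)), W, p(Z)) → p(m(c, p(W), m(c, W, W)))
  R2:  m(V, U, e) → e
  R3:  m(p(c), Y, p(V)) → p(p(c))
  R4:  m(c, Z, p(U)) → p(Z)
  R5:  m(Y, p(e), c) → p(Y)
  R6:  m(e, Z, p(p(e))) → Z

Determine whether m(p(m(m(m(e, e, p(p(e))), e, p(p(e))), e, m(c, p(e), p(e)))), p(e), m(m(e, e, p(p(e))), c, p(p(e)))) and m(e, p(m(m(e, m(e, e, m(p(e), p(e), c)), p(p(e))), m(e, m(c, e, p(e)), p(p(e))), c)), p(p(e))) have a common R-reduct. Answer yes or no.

yes — NF(t₁) = p(p(e)), NF(t₂) = p(p(e))

Reduce t₁ = m(p(m(m(m(e, e, p(p(e))), e, p(p(e))), e, m(c, p(e), p(e)))), p(e), m(m(e, e, p(p(e))), c, p(p(e)))):
1. m(p(m(m(m(e, e, p(p(e))), e, p(p(e))), e, m(c, p(e), p(e)))), p(e), m(m(e, e, p(p(e))), c, p(p(e))))  →  m(p(m(m(e, e, p(p(e))), e, m(c, p(e), p(e)))), p(e), m(m(e, e, p(p(e))), c, p(p(e))))   [R6 at 1.1.1.1]
2. m(p(m(m(e, e, p(p(e))), e, m(c, p(e), p(e)))), p(e), m(m(e, e, p(p(e))), c, p(p(e))))  →  m(p(m(e, e, m(c, p(e), p(e)))), p(e), m(m(e, e, p(p(e))), c, p(p(e))))   [R6 at 1.1.1]
3. m(p(m(e, e, m(c, p(e), p(e)))), p(e), m(m(e, e, p(p(e))), c, p(p(e))))  →  m(p(m(e, e, p(p(e)))), p(e), m(m(e, e, p(p(e))), c, p(p(e))))   [R4 at 1.1.3]
4. m(p(m(e, e, p(p(e)))), p(e), m(m(e, e, p(p(e))), c, p(p(e))))  →  m(p(e), p(e), m(m(e, e, p(p(e))), c, p(p(e))))   [R6 at 1.1]
5. m(p(e), p(e), m(m(e, e, p(p(e))), c, p(p(e))))  →  m(p(e), p(e), m(e, c, p(p(e))))   [R6 at 3.1]
6. m(p(e), p(e), m(e, c, p(p(e))))  →  m(p(e), p(e), c)   [R6 at 3]
7. m(p(e), p(e), c)  →  p(p(e))   [R5 at ε]

Reduce t₂ = m(e, p(m(m(e, m(e, e, m(p(e), p(e), c)), p(p(e))), m(e, m(c, e, p(e)), p(p(e))), c)), p(p(e))):
1. m(e, p(m(m(e, m(e, e, m(p(e), p(e), c)), p(p(e))), m(e, m(c, e, p(e)), p(p(e))), c)), p(p(e)))  →  p(m(m(e, m(e, e, m(p(e), p(e), c)), p(p(e))), m(e, m(c, e, p(e)), p(p(e))), c))   [R6 at ε]
2. p(m(m(e, m(e, e, m(p(e), p(e), c)), p(p(e))), m(e, m(c, e, p(e)), p(p(e))), c))  →  p(m(m(e, e, m(p(e), p(e), c)), m(e, m(c, e, p(e)), p(p(e))), c))   [R6 at 1.1]
3. p(m(m(e, e, m(p(e), p(e), c)), m(e, m(c, e, p(e)), p(p(e))), c))  →  p(m(m(e, e, p(p(e))), m(e, m(c, e, p(e)), p(p(e))), c))   [R5 at 1.1.3]
4. p(m(m(e, e, p(p(e))), m(e, m(c, e, p(e)), p(p(e))), c))  →  p(m(e, m(e, m(c, e, p(e)), p(p(e))), c))   [R6 at 1.1]
5. p(m(e, m(e, m(c, e, p(e)), p(p(e))), c))  →  p(m(e, m(c, e, p(e)), c))   [R6 at 1.2]
6. p(m(e, m(c, e, p(e)), c))  →  p(m(e, p(e), c))   [R4 at 1.2]
7. p(m(e, p(e), c))  →  p(p(e))   [R5 at 1]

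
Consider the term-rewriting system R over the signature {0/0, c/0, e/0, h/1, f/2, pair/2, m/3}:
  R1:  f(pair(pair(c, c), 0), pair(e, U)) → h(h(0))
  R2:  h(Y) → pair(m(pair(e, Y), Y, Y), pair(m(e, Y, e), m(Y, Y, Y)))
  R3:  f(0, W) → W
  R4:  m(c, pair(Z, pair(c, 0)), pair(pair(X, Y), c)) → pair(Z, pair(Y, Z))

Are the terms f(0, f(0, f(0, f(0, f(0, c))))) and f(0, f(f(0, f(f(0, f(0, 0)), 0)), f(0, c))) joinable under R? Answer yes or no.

Reduce t₁ = f(0, f(0, f(0, f(0, f(0, c))))):
1. f(0, f(0, f(0, f(0, f(0, c)))))  →  f(0, f(0, f(0, f(0, c))))   [R3 at ε]
2. f(0, f(0, f(0, f(0, c))))  →  f(0, f(0, f(0, c)))   [R3 at ε]
3. f(0, f(0, f(0, c)))  →  f(0, f(0, c))   [R3 at ε]
4. f(0, f(0, c))  →  f(0, c)   [R3 at ε]
5. f(0, c)  →  c   [R3 at ε]

Reduce t₂ = f(0, f(f(0, f(f(0, f(0, 0)), 0)), f(0, c))):
1. f(0, f(f(0, f(f(0, f(0, 0)), 0)), f(0, c)))  →  f(f(0, f(f(0, f(0, 0)), 0)), f(0, c))   [R3 at ε]
2. f(f(0, f(f(0, f(0, 0)), 0)), f(0, c))  →  f(f(f(0, f(0, 0)), 0), f(0, c))   [R3 at 1]
3. f(f(f(0, f(0, 0)), 0), f(0, c))  →  f(f(f(0, 0), 0), f(0, c))   [R3 at 1.1]
4. f(f(f(0, 0), 0), f(0, c))  →  f(f(0, 0), f(0, c))   [R3 at 1.1]
5. f(f(0, 0), f(0, c))  →  f(0, f(0, c))   [R3 at 1]
6. f(0, f(0, c))  →  f(0, c)   [R3 at ε]
7. f(0, c)  →  c   [R3 at ε]

yes — NF(t₁) = c, NF(t₂) = c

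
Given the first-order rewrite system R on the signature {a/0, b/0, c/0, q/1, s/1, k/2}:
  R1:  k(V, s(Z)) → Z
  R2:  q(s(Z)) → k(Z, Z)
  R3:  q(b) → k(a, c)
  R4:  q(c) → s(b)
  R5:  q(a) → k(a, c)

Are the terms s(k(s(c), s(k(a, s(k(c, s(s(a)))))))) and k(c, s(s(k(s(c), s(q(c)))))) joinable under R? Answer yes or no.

no — NF(t₁) = s(s(a)), NF(t₂) = s(s(b))

Reduce t₁ = s(k(s(c), s(k(a, s(k(c, s(s(a)))))))):
1. s(k(s(c), s(k(a, s(k(c, s(s(a))))))))  →  s(k(a, s(k(c, s(s(a))))))   [R1 at 1]
2. s(k(a, s(k(c, s(s(a))))))  →  s(k(c, s(s(a))))   [R1 at 1]
3. s(k(c, s(s(a))))  →  s(s(a))   [R1 at 1]

Reduce t₂ = k(c, s(s(k(s(c), s(q(c)))))):
1. k(c, s(s(k(s(c), s(q(c))))))  →  s(k(s(c), s(q(c))))   [R1 at ε]
2. s(k(s(c), s(q(c))))  →  s(q(c))   [R1 at 1]
3. s(q(c))  →  s(s(b))   [R4 at 1]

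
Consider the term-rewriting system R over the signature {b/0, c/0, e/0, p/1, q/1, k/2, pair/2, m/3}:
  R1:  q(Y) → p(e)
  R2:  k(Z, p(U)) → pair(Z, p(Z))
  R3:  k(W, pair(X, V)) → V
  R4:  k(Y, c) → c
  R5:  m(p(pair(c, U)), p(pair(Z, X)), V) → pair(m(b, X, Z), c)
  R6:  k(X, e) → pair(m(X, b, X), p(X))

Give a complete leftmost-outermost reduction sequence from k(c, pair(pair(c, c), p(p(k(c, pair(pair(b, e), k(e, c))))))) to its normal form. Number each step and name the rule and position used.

p(p(c))

1. k(c, pair(pair(c, c), p(p(k(c, pair(pair(b, e), k(e, c)))))))  →  p(p(k(c, pair(pair(b, e), k(e, c)))))   [R3 at ε]
2. p(p(k(c, pair(pair(b, e), k(e, c)))))  →  p(p(k(e, c)))   [R3 at 1.1]
3. p(p(k(e, c)))  →  p(p(c))   [R4 at 1.1]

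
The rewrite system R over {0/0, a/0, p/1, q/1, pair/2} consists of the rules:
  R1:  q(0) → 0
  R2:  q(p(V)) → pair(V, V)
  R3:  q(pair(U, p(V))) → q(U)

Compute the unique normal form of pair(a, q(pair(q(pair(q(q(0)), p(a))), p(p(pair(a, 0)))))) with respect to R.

1. pair(a, q(pair(q(pair(q(q(0)), p(a))), p(p(pair(a, 0))))))  →  pair(a, q(q(pair(q(q(0)), p(a)))))   [R3 at 2]
2. pair(a, q(q(pair(q(q(0)), p(a)))))  →  pair(a, q(q(q(q(0)))))   [R3 at 2.1]
3. pair(a, q(q(q(q(0)))))  →  pair(a, q(q(q(0))))   [R1 at 2.1.1.1]
4. pair(a, q(q(q(0))))  →  pair(a, q(q(0)))   [R1 at 2.1.1]
5. pair(a, q(q(0)))  →  pair(a, q(0))   [R1 at 2.1]
6. pair(a, q(0))  →  pair(a, 0)   [R1 at 2]

pair(a, 0)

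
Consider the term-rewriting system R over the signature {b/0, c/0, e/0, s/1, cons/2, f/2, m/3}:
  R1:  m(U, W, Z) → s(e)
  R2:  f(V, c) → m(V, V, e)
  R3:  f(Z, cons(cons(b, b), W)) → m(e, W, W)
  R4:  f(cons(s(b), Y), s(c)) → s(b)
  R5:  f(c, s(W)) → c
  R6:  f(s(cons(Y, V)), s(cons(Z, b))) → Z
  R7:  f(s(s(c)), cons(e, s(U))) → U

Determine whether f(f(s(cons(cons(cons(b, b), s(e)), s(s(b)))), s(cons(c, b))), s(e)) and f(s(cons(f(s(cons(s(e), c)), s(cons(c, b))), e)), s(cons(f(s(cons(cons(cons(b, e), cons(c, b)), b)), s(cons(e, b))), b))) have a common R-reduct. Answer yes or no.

no — NF(t₁) = c, NF(t₂) = e

Reduce t₁ = f(f(s(cons(cons(cons(b, b), s(e)), s(s(b)))), s(cons(c, b))), s(e)):
1. f(f(s(cons(cons(cons(b, b), s(e)), s(s(b)))), s(cons(c, b))), s(e))  →  f(c, s(e))   [R6 at 1]
2. f(c, s(e))  →  c   [R5 at ε]

Reduce t₂ = f(s(cons(f(s(cons(s(e), c)), s(cons(c, b))), e)), s(cons(f(s(cons(cons(cons(b, e), cons(c, b)), b)), s(cons(e, b))), b))):
1. f(s(cons(f(s(cons(s(e), c)), s(cons(c, b))), e)), s(cons(f(s(cons(cons(cons(b, e), cons(c, b)), b)), s(cons(e, b))), b)))  →  f(s(cons(cons(cons(b, e), cons(c, b)), b)), s(cons(e, b)))   [R6 at ε]
2. f(s(cons(cons(cons(b, e), cons(c, b)), b)), s(cons(e, b)))  →  e   [R6 at ε]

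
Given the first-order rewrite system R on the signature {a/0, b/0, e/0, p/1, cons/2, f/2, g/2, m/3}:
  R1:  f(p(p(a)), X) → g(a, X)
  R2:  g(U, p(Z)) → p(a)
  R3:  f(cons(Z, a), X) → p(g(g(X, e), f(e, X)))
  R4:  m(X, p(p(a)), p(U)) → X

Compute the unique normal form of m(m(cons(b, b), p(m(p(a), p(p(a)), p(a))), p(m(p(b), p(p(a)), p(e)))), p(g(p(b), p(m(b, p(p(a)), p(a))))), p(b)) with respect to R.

1. m(m(cons(b, b), p(m(p(a), p(p(a)), p(a))), p(m(p(b), p(p(a)), p(e)))), p(g(p(b), p(m(b, p(p(a)), p(a))))), p(b))  →  m(m(cons(b, b), p(p(a)), p(m(p(b), p(p(a)), p(e)))), p(g(p(b), p(m(b, p(p(a)), p(a))))), p(b))   [R4 at 1.2.1]
2. m(m(cons(b, b), p(p(a)), p(m(p(b), p(p(a)), p(e)))), p(g(p(b), p(m(b, p(p(a)), p(a))))), p(b))  →  m(cons(b, b), p(g(p(b), p(m(b, p(p(a)), p(a))))), p(b))   [R4 at 1]
3. m(cons(b, b), p(g(p(b), p(m(b, p(p(a)), p(a))))), p(b))  →  m(cons(b, b), p(p(a)), p(b))   [R2 at 2.1]
4. m(cons(b, b), p(p(a)), p(b))  →  cons(b, b)   [R4 at ε]

cons(b, b)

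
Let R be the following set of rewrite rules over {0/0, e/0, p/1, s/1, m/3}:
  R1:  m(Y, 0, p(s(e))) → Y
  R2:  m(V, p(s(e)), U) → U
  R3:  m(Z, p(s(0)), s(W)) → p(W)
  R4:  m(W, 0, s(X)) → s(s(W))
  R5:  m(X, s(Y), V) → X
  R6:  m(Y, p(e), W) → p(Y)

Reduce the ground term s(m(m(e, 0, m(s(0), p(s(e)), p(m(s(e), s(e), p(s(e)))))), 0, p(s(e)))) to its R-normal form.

1. s(m(m(e, 0, m(s(0), p(s(e)), p(m(s(e), s(e), p(s(e)))))), 0, p(s(e))))  →  s(m(e, 0, m(s(0), p(s(e)), p(m(s(e), s(e), p(s(e)))))))   [R1 at 1]
2. s(m(e, 0, m(s(0), p(s(e)), p(m(s(e), s(e), p(s(e)))))))  →  s(m(e, 0, p(m(s(e), s(e), p(s(e))))))   [R2 at 1.3]
3. s(m(e, 0, p(m(s(e), s(e), p(s(e))))))  →  s(m(e, 0, p(s(e))))   [R5 at 1.3.1]
4. s(m(e, 0, p(s(e))))  →  s(e)   [R1 at 1]

s(e)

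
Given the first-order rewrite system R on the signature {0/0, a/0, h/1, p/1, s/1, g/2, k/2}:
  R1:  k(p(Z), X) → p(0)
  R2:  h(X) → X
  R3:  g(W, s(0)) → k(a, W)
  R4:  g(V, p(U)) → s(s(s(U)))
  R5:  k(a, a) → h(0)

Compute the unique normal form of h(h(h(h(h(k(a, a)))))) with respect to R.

0

1. h(h(h(h(h(k(a, a))))))  →  h(h(h(h(k(a, a)))))   [R2 at ε]
2. h(h(h(h(k(a, a)))))  →  h(h(h(k(a, a))))   [R2 at ε]
3. h(h(h(k(a, a))))  →  h(h(k(a, a)))   [R2 at ε]
4. h(h(k(a, a)))  →  h(k(a, a))   [R2 at ε]
5. h(k(a, a))  →  k(a, a)   [R2 at ε]
6. k(a, a)  →  h(0)   [R5 at ε]
7. h(0)  →  0   [R2 at ε]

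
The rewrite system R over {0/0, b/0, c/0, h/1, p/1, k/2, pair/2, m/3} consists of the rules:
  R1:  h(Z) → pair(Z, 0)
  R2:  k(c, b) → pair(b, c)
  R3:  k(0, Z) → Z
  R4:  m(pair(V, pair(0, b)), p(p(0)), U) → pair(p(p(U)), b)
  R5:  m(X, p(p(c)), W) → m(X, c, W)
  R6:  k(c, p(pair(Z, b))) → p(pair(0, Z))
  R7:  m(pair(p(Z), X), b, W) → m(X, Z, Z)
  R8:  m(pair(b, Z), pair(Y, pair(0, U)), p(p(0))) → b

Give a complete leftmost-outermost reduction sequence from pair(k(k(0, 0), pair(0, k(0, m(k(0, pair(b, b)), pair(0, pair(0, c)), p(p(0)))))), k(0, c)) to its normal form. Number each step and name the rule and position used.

pair(pair(0, b), c)

1. pair(k(k(0, 0), pair(0, k(0, m(k(0, pair(b, b)), pair(0, pair(0, c)), p(p(0)))))), k(0, c))  →  pair(k(0, pair(0, k(0, m(k(0, pair(b, b)), pair(0, pair(0, c)), p(p(0)))))), k(0, c))   [R3 at 1.1]
2. pair(k(0, pair(0, k(0, m(k(0, pair(b, b)), pair(0, pair(0, c)), p(p(0)))))), k(0, c))  →  pair(pair(0, k(0, m(k(0, pair(b, b)), pair(0, pair(0, c)), p(p(0))))), k(0, c))   [R3 at 1]
3. pair(pair(0, k(0, m(k(0, pair(b, b)), pair(0, pair(0, c)), p(p(0))))), k(0, c))  →  pair(pair(0, m(k(0, pair(b, b)), pair(0, pair(0, c)), p(p(0)))), k(0, c))   [R3 at 1.2]
4. pair(pair(0, m(k(0, pair(b, b)), pair(0, pair(0, c)), p(p(0)))), k(0, c))  →  pair(pair(0, m(pair(b, b), pair(0, pair(0, c)), p(p(0)))), k(0, c))   [R3 at 1.2.1]
5. pair(pair(0, m(pair(b, b), pair(0, pair(0, c)), p(p(0)))), k(0, c))  →  pair(pair(0, b), k(0, c))   [R8 at 1.2]
6. pair(pair(0, b), k(0, c))  →  pair(pair(0, b), c)   [R3 at 2]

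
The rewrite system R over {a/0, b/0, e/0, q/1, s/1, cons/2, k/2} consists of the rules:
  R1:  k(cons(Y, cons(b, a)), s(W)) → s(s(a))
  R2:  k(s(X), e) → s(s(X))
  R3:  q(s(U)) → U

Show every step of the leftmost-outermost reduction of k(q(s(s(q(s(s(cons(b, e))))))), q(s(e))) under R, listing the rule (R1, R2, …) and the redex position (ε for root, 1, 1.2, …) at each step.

1. k(q(s(s(q(s(s(cons(b, e))))))), q(s(e)))  →  k(s(q(s(s(cons(b, e))))), q(s(e)))   [R3 at 1]
2. k(s(q(s(s(cons(b, e))))), q(s(e)))  →  k(s(s(cons(b, e))), q(s(e)))   [R3 at 1.1]
3. k(s(s(cons(b, e))), q(s(e)))  →  k(s(s(cons(b, e))), e)   [R3 at 2]
4. k(s(s(cons(b, e))), e)  →  s(s(s(cons(b, e))))   [R2 at ε]

s(s(s(cons(b, e))))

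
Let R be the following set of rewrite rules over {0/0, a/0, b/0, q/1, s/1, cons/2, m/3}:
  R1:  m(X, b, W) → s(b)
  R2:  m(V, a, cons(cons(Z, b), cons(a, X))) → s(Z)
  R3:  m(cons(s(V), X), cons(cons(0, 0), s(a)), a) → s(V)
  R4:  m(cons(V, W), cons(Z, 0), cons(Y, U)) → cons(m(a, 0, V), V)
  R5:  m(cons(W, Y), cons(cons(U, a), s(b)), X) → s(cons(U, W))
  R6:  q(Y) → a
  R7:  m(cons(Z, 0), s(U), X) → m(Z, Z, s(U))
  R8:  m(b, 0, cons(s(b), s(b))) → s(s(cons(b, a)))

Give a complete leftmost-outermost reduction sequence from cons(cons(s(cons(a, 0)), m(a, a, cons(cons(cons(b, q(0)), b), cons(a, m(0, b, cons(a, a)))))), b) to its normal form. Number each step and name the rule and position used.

1. cons(cons(s(cons(a, 0)), m(a, a, cons(cons(cons(b, q(0)), b), cons(a, m(0, b, cons(a, a)))))), b)  →  cons(cons(s(cons(a, 0)), s(cons(b, q(0)))), b)   [R2 at 1.2]
2. cons(cons(s(cons(a, 0)), s(cons(b, q(0)))), b)  →  cons(cons(s(cons(a, 0)), s(cons(b, a))), b)   [R6 at 1.2.1.2]

cons(cons(s(cons(a, 0)), s(cons(b, a))), b)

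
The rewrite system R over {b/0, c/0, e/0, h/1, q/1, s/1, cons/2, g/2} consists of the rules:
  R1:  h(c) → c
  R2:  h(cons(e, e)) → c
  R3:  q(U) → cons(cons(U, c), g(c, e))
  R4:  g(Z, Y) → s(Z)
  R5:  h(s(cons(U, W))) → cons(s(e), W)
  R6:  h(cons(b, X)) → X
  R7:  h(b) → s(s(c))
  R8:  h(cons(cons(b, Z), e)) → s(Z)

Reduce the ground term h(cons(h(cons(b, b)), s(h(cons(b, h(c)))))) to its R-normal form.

s(c)

1. h(cons(h(cons(b, b)), s(h(cons(b, h(c))))))  →  h(cons(b, s(h(cons(b, h(c))))))   [R6 at 1.1]
2. h(cons(b, s(h(cons(b, h(c))))))  →  s(h(cons(b, h(c))))   [R6 at ε]
3. s(h(cons(b, h(c))))  →  s(h(c))   [R6 at 1]
4. s(h(c))  →  s(c)   [R1 at 1]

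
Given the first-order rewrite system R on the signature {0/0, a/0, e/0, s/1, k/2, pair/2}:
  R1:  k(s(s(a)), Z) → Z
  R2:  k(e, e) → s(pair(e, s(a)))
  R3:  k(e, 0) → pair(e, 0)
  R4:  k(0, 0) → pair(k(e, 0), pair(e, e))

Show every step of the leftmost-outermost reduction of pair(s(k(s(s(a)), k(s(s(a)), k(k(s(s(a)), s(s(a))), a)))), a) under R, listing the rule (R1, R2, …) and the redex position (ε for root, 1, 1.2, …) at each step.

1. pair(s(k(s(s(a)), k(s(s(a)), k(k(s(s(a)), s(s(a))), a)))), a)  →  pair(s(k(s(s(a)), k(k(s(s(a)), s(s(a))), a))), a)   [R1 at 1.1]
2. pair(s(k(s(s(a)), k(k(s(s(a)), s(s(a))), a))), a)  →  pair(s(k(k(s(s(a)), s(s(a))), a)), a)   [R1 at 1.1]
3. pair(s(k(k(s(s(a)), s(s(a))), a)), a)  →  pair(s(k(s(s(a)), a)), a)   [R1 at 1.1.1]
4. pair(s(k(s(s(a)), a)), a)  →  pair(s(a), a)   [R1 at 1.1]

pair(s(a), a)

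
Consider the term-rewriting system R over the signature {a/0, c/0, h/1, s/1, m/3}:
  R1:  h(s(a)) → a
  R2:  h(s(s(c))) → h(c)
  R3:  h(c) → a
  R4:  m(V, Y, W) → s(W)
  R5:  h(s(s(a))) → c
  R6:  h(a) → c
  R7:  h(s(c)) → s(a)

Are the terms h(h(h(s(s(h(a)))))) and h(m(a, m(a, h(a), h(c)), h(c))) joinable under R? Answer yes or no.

Reduce t₁ = h(h(h(s(s(h(a)))))):
1. h(h(h(s(s(h(a))))))  →  h(h(h(s(s(c)))))   [R6 at 1.1.1.1.1]
2. h(h(h(s(s(c)))))  →  h(h(h(c)))   [R2 at 1.1]
3. h(h(h(c)))  →  h(h(a))   [R3 at 1.1]
4. h(h(a))  →  h(c)   [R6 at 1]
5. h(c)  →  a   [R3 at ε]

Reduce t₂ = h(m(a, m(a, h(a), h(c)), h(c))):
1. h(m(a, m(a, h(a), h(c)), h(c)))  →  h(s(h(c)))   [R4 at 1]
2. h(s(h(c)))  →  h(s(a))   [R3 at 1.1]
3. h(s(a))  →  a   [R1 at ε]

yes — NF(t₁) = a, NF(t₂) = a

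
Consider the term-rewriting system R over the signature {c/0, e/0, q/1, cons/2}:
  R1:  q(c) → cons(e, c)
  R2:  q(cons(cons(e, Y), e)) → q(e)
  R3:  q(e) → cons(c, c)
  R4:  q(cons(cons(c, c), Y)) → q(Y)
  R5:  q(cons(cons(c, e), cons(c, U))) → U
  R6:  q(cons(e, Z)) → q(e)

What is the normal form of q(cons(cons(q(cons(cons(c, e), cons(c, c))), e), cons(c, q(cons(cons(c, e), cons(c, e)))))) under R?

1. q(cons(cons(q(cons(cons(c, e), cons(c, c))), e), cons(c, q(cons(cons(c, e), cons(c, e))))))  →  q(cons(cons(c, e), cons(c, q(cons(cons(c, e), cons(c, e))))))   [R5 at 1.1.1]
2. q(cons(cons(c, e), cons(c, q(cons(cons(c, e), cons(c, e))))))  →  q(cons(cons(c, e), cons(c, e)))   [R5 at ε]
3. q(cons(cons(c, e), cons(c, e)))  →  e   [R5 at ε]

e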